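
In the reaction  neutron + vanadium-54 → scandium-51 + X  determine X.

Conserve mass number: 1 + 54 = 51 + A, so A = 4.
Conserve atomic number: 0 + 23 = 21 + Z, so Z = 2.
A = 4 and Z = 2 is helium-4 — an alpha particle.

alpha particle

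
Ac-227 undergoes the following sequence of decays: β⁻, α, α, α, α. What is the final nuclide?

Start: (A, Z) = (227, 89).
After β⁻: (227, 90).
After α: (223, 88).
After α: (219, 86).
After α: (215, 84).
After α: (211, 82).
Z = 82 is lead.

Pb-211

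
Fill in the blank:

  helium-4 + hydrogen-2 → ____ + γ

Li-6

Conserve mass number: 4 + 2 = A + 0, so A = 6.
Conserve atomic number: 2 + 1 = Z + 0, so Z = 3.
Z = 3 is lithium, so the species is lithium-6.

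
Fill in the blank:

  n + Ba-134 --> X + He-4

Conserve mass number: 1 + 134 = A + 4, so A = 131.
Conserve atomic number: 0 + 56 = Z + 2, so Z = 54.
Z = 54 is xenon, so the species is Xe-131.

Xe-131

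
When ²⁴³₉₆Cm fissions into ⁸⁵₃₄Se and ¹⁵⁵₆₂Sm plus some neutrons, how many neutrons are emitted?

Conserve mass number: 243 = 85 + 155 + k, so k = 243 − 240 = 3.
Check atomic number: 96 = 34 + 62 + 0 = 96. ✓

3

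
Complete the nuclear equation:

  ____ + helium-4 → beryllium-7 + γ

Conserve mass number: A + 4 = 7 + 0, so A = 3.
Conserve atomic number: Z + 2 = 4 + 0, so Z = 2.
Z = 2 is helium, so the species is helium-3.

He-3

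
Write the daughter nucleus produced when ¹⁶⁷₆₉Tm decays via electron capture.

Electron capture: mass number changes by +0, atomic number by -1.
A: 167 = 167; Z: 69 − 1 = 68.
Z = 68 is erbium, so the daughter is ¹⁶⁷₆₈Er.

Er-167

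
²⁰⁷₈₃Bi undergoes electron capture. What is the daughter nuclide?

Pb-207

Electron capture: mass number changes by +0, atomic number by -1.
A: 207 = 207; Z: 83 − 1 = 82.
Z = 82 is lead, so the daughter is ²⁰⁷₈₂Pb.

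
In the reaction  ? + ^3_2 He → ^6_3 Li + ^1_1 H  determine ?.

Conserve mass number: A + 3 = 6 + 1, so A = 4.
Conserve atomic number: Z + 2 = 3 + 1, so Z = 2.
A = 4 and Z = 2 is ^4_2 He — an alpha particle.

alpha particle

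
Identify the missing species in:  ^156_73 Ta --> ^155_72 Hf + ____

Conserve mass number: 156 = 155 + A, so A = 1.
Conserve atomic number: 73 = 72 + Z, so Z = 1.
A = 1 and Z = 1 is ^1_1 H — a proton.

proton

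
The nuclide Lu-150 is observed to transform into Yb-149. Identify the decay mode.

proton emission

ΔA = 149 − 150 = -1; ΔZ = 70 − 71 = -1.
A drops by 1 and Z drops by 1 — a proton was emitted.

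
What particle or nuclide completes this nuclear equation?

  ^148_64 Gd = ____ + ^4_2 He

Sm-144

Conserve mass number: 148 = A + 4, so A = 144.
Conserve atomic number: 64 = Z + 2, so Z = 62.
Z = 62 is samarium, so the species is ^144_62 Sm.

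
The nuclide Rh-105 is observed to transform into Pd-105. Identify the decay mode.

beta-minus decay

ΔA = 105 − 105 = 0; ΔZ = 46 − 45 = +1.
A is unchanged and Z rises by 1 — a neutron has become a proton (β⁻ decay).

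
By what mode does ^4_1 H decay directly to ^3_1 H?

ΔA = 3 − 4 = -1; ΔZ = 1 − 1 = +0.
A drops by 1 with Z unchanged — a neutron was emitted.

neutron emission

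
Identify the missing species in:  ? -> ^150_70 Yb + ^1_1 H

Lu-151

Conserve mass number: A = 150 + 1, so A = 151.
Conserve atomic number: Z = 70 + 1, so Z = 71.
Z = 71 is lutetium, so the species is ^151_71 Lu.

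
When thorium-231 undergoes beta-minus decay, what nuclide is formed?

Pa-231

Beta-minus decay: mass number changes by +0, atomic number by +1.
A: 231 = 231; Z: 90 + 1 = 91.
Z = 91 is protactinium, so the daughter is protactinium-231.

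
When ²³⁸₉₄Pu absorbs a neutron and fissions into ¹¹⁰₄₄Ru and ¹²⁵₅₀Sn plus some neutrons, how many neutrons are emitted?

Conserve mass number: 239 = 110 + 125 + k, so k = 239 − 235 = 4.
Check atomic number: 94 = 44 + 50 + 0 = 94. ✓

4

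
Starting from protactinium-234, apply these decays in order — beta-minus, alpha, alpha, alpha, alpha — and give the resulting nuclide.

Start: (A, Z) = (234, 91).
After β⁻: (234, 92).
After α: (230, 90).
After α: (226, 88).
After α: (222, 86).
After α: (218, 84).
Z = 84 is polonium.

Po-218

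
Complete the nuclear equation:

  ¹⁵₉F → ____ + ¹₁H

O-14

Conserve mass number: 15 = A + 1, so A = 14.
Conserve atomic number: 9 = Z + 1, so Z = 8.
Z = 8 is oxygen, so the species is ¹⁴₈O.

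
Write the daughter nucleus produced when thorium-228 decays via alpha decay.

Alpha decay: mass number changes by -4, atomic number by -2.
A: 228 − 4 = 224; Z: 90 − 2 = 88.
Z = 88 is radium, so the daughter is radium-224.

Ra-224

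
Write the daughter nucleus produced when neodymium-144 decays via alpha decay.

Alpha decay: mass number changes by -4, atomic number by -2.
A: 144 − 4 = 140; Z: 60 − 2 = 58.
Z = 58 is cerium, so the daughter is cerium-140.

Ce-140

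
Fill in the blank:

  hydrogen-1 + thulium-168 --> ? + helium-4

Conserve mass number: 1 + 168 = A + 4, so A = 165.
Conserve atomic number: 1 + 69 = Z + 2, so Z = 68.
Z = 68 is erbium, so the species is erbium-165.

Er-165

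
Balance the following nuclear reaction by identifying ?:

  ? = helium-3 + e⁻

H-3

Conserve mass number: A = 3 + 0, so A = 3.
Conserve atomic number: Z = 2 − 1, so Z = 1.
A = 3 and Z = 1 is hydrogen-3 — a triton.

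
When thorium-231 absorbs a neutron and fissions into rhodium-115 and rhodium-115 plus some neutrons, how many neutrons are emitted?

Conserve mass number: 232 = 115 + 115 + k, so k = 232 − 230 = 2.
Check atomic number: 90 = 45 + 45 + 0 = 90. ✓

2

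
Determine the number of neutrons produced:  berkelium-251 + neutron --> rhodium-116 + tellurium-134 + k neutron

Conserve mass number: 252 = 116 + 134 + k, so k = 252 − 250 = 2.
Check atomic number: 97 = 45 + 52 + 0 = 97. ✓

2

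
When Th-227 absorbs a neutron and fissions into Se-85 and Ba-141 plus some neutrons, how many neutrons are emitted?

2

Conserve mass number: 228 = 85 + 141 + k, so k = 228 − 226 = 2.
Check atomic number: 90 = 34 + 56 + 0 = 90. ✓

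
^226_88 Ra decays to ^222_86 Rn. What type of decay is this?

alpha decay

ΔA = 222 − 226 = -4; ΔZ = 86 − 88 = -2.
A drops by 4 and Z drops by 2 — the signature of alpha emission.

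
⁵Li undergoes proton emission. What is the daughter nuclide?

Proton emission: mass number changes by -1, atomic number by -1.
A: 5 − 1 = 4; Z: 3 − 1 = 2.
Z = 2 is helium, so the daughter is ⁴He.

He-4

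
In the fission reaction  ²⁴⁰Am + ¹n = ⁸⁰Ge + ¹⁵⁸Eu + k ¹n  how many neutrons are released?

Conserve mass number: 241 = 80 + 158 + k, so k = 241 − 238 = 3.
Check atomic number: 95 = 32 + 63 + 0 = 95. ✓

3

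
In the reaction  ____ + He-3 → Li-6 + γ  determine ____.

Conserve mass number: A + 3 = 6 + 0, so A = 3.
Conserve atomic number: Z + 2 = 3 + 0, so Z = 1.
A = 3 and Z = 1 is H-3 — a triton.

triton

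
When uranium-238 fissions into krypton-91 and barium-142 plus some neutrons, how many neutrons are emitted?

Conserve mass number: 238 = 91 + 142 + k, so k = 238 − 233 = 5.
Check atomic number: 92 = 36 + 56 + 0 = 92. ✓

5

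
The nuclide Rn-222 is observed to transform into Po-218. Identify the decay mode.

ΔA = 218 − 222 = -4; ΔZ = 84 − 86 = -2.
A drops by 4 and Z drops by 2 — the signature of alpha emission.

alpha decay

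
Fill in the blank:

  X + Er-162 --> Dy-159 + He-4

neutron

Conserve mass number: A + 162 = 159 + 4, so A = 1.
Conserve atomic number: Z + 68 = 66 + 2, so Z = 0.
A = 1 and Z = 0 is n — a neutron.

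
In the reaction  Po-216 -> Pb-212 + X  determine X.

Conserve mass number: 216 = 212 + A, so A = 4.
Conserve atomic number: 84 = 82 + Z, so Z = 2.
A = 4 and Z = 2 is He-4 — an alpha particle.

alpha particle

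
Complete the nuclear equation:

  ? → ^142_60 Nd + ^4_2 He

Conserve mass number: A = 142 + 4, so A = 146.
Conserve atomic number: Z = 60 + 2, so Z = 62.
Z = 62 is samarium, so the species is ^146_62 Sm.

Sm-146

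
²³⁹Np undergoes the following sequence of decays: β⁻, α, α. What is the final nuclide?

Th-231

Start: (A, Z) = (239, 93).
After β⁻: (239, 94).
After α: (235, 92).
After α: (231, 90).
Z = 90 is thorium.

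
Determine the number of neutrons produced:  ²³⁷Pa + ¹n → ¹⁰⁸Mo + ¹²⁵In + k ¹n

5

Conserve mass number: 238 = 108 + 125 + k, so k = 238 − 233 = 5.
Check atomic number: 91 = 42 + 49 + 0 = 91. ✓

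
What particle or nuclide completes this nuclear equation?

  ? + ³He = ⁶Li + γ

triton

Conserve mass number: A + 3 = 6 + 0, so A = 3.
Conserve atomic number: Z + 2 = 3 + 0, so Z = 1.
A = 3 and Z = 1 is ³H — a triton.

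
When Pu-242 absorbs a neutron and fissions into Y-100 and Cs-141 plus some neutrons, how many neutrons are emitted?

Conserve mass number: 243 = 100 + 141 + k, so k = 243 − 241 = 2.
Check atomic number: 94 = 39 + 55 + 0 = 94. ✓

2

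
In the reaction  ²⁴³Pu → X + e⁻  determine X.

Conserve mass number: 243 = A + 0, so A = 243.
Conserve atomic number: 94 = Z − 1, so Z = 95.
Z = 95 is americium, so the species is ²⁴³Am.

Am-243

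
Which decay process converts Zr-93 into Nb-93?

ΔA = 93 − 93 = 0; ΔZ = 41 − 40 = +1.
A is unchanged and Z rises by 1 — a neutron has become a proton (β⁻ decay).

beta-minus decay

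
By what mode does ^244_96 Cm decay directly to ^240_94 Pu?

ΔA = 240 − 244 = -4; ΔZ = 94 − 96 = -2.
A drops by 4 and Z drops by 2 — the signature of alpha emission.

alpha decay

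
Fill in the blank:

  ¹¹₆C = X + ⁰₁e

B-11

Conserve mass number: 11 = A + 0, so A = 11.
Conserve atomic number: 6 = Z + 1, so Z = 5.
Z = 5 is boron, so the species is ¹¹₅B.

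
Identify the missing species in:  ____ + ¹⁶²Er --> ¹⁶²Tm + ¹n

Conserve mass number: A + 162 = 162 + 1, so A = 1.
Conserve atomic number: Z + 68 = 69 + 0, so Z = 1.
A = 1 and Z = 1 is ¹H — a proton.

proton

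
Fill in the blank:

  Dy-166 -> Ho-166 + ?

beta-minus particle

Conserve mass number: 166 = 166 + A, so A = 0.
Conserve atomic number: 66 = 67 + Z, so Z = -1.
A = 0 and Z = -1 is e⁻ — a beta-minus particle.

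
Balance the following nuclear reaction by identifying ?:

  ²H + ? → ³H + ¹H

Conserve mass number: 2 + A = 3 + 1, so A = 2.
Conserve atomic number: 1 + Z = 1 + 1, so Z = 1.
A = 2 and Z = 1 is ²H — a deuteron.

deuteron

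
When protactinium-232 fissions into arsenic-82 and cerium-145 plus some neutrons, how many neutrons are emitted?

5

Conserve mass number: 232 = 82 + 145 + k, so k = 232 − 227 = 5.
Check atomic number: 91 = 33 + 58 + 0 = 91. ✓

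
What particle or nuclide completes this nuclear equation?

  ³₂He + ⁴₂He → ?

Be-7

Conserve mass number: 3 + 4 = A, so A = 7.
Conserve atomic number: 2 + 2 = Z, so Z = 4.
Z = 4 is beryllium, so the species is ⁷₄Be.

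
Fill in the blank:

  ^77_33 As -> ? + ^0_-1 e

Conserve mass number: 77 = A + 0, so A = 77.
Conserve atomic number: 33 = Z − 1, so Z = 34.
Z = 34 is selenium, so the species is ^77_34 Se.

Se-77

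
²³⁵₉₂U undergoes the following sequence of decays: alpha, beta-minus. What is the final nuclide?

Pa-231

Start: (A, Z) = (235, 92).
After α: (231, 90).
After β⁻: (231, 91).
Z = 91 is protactinium.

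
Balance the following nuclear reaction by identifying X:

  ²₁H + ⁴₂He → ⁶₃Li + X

Conserve mass number: 2 + 4 = 6 + A, so A = 0.
Conserve atomic number: 1 + 2 = 3 + Z, so Z = 0.
A = 0 and Z = 0 is ⁰₀γ — a gamma ray.

gamma ray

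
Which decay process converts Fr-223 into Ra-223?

beta-minus decay

ΔA = 223 − 223 = 0; ΔZ = 88 − 87 = +1.
A is unchanged and Z rises by 1 — a neutron has become a proton (β⁻ decay).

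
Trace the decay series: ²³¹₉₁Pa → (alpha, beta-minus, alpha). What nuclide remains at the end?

Ra-223

Start: (A, Z) = (231, 91).
After α: (227, 89).
After β⁻: (227, 90).
After α: (223, 88).
Z = 88 is radium.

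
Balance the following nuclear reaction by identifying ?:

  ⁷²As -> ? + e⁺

Conserve mass number: 72 = A + 0, so A = 72.
Conserve atomic number: 33 = Z + 1, so Z = 32.
Z = 32 is germanium, so the species is ⁷²Ge.

Ge-72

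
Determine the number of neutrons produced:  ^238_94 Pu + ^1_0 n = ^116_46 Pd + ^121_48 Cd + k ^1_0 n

2

Conserve mass number: 239 = 116 + 121 + k, so k = 239 − 237 = 2.
Check atomic number: 94 = 46 + 48 + 0 = 94. ✓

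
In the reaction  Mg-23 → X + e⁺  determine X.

Conserve mass number: 23 = A + 0, so A = 23.
Conserve atomic number: 12 = Z + 1, so Z = 11.
Z = 11 is sodium, so the species is Na-23.

Na-23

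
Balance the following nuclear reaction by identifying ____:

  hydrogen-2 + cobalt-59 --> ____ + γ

Ni-61

Conserve mass number: 2 + 59 = A + 0, so A = 61.
Conserve atomic number: 1 + 27 = Z + 0, so Z = 28.
Z = 28 is nickel, so the species is nickel-61.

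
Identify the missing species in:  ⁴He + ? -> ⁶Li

deuteron

Conserve mass number: 4 + A = 6, so A = 2.
Conserve atomic number: 2 + Z = 3, so Z = 1.
A = 2 and Z = 1 is ²H — a deuteron.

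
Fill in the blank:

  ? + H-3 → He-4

Conserve mass number: A + 3 = 4, so A = 1.
Conserve atomic number: Z + 1 = 2, so Z = 1.
A = 1 and Z = 1 is H-1 — a proton.

proton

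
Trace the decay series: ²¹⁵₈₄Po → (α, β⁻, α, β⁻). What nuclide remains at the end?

Pb-207

Start: (A, Z) = (215, 84).
After α: (211, 82).
After β⁻: (211, 83).
After α: (207, 81).
After β⁻: (207, 82).
Z = 82 is lead.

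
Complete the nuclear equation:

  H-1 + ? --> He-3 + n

triton

Conserve mass number: 1 + A = 3 + 1, so A = 3.
Conserve atomic number: 1 + Z = 2 + 0, so Z = 1.
A = 3 and Z = 1 is H-3 — a triton.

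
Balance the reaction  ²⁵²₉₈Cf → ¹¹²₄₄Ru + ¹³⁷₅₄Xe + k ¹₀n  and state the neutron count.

Conserve mass number: 252 = 112 + 137 + k, so k = 252 − 249 = 3.
Check atomic number: 98 = 44 + 54 + 0 = 98. ✓

3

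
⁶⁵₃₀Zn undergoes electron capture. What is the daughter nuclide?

Electron capture: mass number changes by +0, atomic number by -1.
A: 65 = 65; Z: 30 − 1 = 29.
Z = 29 is copper, so the daughter is ⁶⁵₂₉Cu.

Cu-65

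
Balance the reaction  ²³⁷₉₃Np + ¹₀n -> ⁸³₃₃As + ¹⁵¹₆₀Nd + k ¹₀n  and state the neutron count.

4

Conserve mass number: 238 = 83 + 151 + k, so k = 238 − 234 = 4.
Check atomic number: 93 = 33 + 60 + 0 = 93. ✓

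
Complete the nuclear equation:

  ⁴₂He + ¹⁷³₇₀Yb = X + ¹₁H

Conserve mass number: 4 + 173 = A + 1, so A = 176.
Conserve atomic number: 2 + 70 = Z + 1, so Z = 71.
Z = 71 is lutetium, so the species is ¹⁷⁶₇₁Lu.

Lu-176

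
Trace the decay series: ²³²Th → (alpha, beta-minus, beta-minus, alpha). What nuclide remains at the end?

Ra-224

Start: (A, Z) = (232, 90).
After α: (228, 88).
After β⁻: (228, 89).
After β⁻: (228, 90).
After α: (224, 88).
Z = 88 is radium.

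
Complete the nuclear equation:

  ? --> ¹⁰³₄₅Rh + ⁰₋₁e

Conserve mass number: A = 103 + 0, so A = 103.
Conserve atomic number: Z = 45 − 1, so Z = 44.
Z = 44 is ruthenium, so the species is ¹⁰³₄₄Ru.

Ru-103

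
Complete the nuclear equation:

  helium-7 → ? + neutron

Conserve mass number: 7 = A + 1, so A = 6.
Conserve atomic number: 2 = Z + 0, so Z = 2.
Z = 2 is helium, so the species is helium-6.

He-6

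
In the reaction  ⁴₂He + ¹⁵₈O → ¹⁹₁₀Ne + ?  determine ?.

Conserve mass number: 4 + 15 = 19 + A, so A = 0.
Conserve atomic number: 2 + 8 = 10 + Z, so Z = 0.
A = 0 and Z = 0 is ⁰₀γ — a gamma ray.

gamma ray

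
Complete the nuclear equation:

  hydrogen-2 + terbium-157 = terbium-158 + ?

Conserve mass number: 2 + 157 = 158 + A, so A = 1.
Conserve atomic number: 1 + 65 = 65 + Z, so Z = 1.
A = 1 and Z = 1 is hydrogen-1 — a proton.

proton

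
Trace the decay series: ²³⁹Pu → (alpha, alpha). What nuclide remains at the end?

Start: (A, Z) = (239, 94).
After α: (235, 92).
After α: (231, 90).
Z = 90 is thorium.

Th-231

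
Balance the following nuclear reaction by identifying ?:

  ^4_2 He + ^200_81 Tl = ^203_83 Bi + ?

neutron

Conserve mass number: 4 + 200 = 203 + A, so A = 1.
Conserve atomic number: 2 + 81 = 83 + Z, so Z = 0.
A = 1 and Z = 0 is ^1_0 n — a neutron.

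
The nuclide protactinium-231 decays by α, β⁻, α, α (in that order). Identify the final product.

Rn-219

Start: (A, Z) = (231, 91).
After α: (227, 89).
After β⁻: (227, 90).
After α: (223, 88).
After α: (219, 86).
Z = 86 is radon.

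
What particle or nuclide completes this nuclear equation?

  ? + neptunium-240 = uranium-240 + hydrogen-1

neutron

Conserve mass number: A + 240 = 240 + 1, so A = 1.
Conserve atomic number: Z + 93 = 92 + 1, so Z = 0.
A = 1 and Z = 0 is neutron — a neutron.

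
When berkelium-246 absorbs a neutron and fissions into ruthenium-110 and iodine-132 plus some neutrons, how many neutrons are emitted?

5

Conserve mass number: 247 = 110 + 132 + k, so k = 247 − 242 = 5.
Check atomic number: 97 = 44 + 53 + 0 = 97. ✓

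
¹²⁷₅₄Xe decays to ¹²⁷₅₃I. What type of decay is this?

ΔA = 127 − 127 = 0; ΔZ = 53 − 54 = -1.
A is unchanged and Z drops by 1 — a proton has become a neutron (β⁺ emission or electron capture).

beta-plus decay or electron capture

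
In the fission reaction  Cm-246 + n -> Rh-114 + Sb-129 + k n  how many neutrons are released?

4

Conserve mass number: 247 = 114 + 129 + k, so k = 247 − 243 = 4.
Check atomic number: 96 = 45 + 51 + 0 = 96. ✓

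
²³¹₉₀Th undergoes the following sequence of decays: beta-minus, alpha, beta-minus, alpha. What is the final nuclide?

Ra-223

Start: (A, Z) = (231, 90).
After β⁻: (231, 91).
After α: (227, 89).
After β⁻: (227, 90).
After α: (223, 88).
Z = 88 is radium.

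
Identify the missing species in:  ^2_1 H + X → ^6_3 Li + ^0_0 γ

Conserve mass number: 2 + A = 6 + 0, so A = 4.
Conserve atomic number: 1 + Z = 3 + 0, so Z = 2.
A = 4 and Z = 2 is ^4_2 He — an alpha particle.

alpha particle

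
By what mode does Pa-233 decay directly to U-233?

beta-minus decay

ΔA = 233 − 233 = 0; ΔZ = 92 − 91 = +1.
A is unchanged and Z rises by 1 — a neutron has become a proton (β⁻ decay).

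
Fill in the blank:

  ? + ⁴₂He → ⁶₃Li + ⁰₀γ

deuteron

Conserve mass number: A + 4 = 6 + 0, so A = 2.
Conserve atomic number: Z + 2 = 3 + 0, so Z = 1.
A = 2 and Z = 1 is ²₁H — a deuteron.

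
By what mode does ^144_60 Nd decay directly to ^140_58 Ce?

ΔA = 140 − 144 = -4; ΔZ = 58 − 60 = -2.
A drops by 4 and Z drops by 2 — the signature of alpha emission.

alpha decay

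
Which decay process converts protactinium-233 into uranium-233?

ΔA = 233 − 233 = 0; ΔZ = 92 − 91 = +1.
A is unchanged and Z rises by 1 — a neutron has become a proton (β⁻ decay).

beta-minus decay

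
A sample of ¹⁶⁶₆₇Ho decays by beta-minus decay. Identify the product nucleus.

Beta-minus decay: mass number changes by +0, atomic number by +1.
A: 166 = 166; Z: 67 + 1 = 68.
Z = 68 is erbium, so the daughter is ¹⁶⁶₆₈Er.

Er-166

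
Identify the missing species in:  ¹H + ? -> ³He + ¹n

Conserve mass number: 1 + A = 3 + 1, so A = 3.
Conserve atomic number: 1 + Z = 2 + 0, so Z = 1.
A = 3 and Z = 1 is ³H — a triton.

triton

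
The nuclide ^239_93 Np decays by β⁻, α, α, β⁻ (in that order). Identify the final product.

Start: (A, Z) = (239, 93).
After β⁻: (239, 94).
After α: (235, 92).
After α: (231, 90).
After β⁻: (231, 91).
Z = 91 is protactinium.

Pa-231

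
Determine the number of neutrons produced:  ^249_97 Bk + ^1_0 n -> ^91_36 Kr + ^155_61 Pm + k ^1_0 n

Conserve mass number: 250 = 91 + 155 + k, so k = 250 − 246 = 4.
Check atomic number: 97 = 36 + 61 + 0 = 97. ✓

4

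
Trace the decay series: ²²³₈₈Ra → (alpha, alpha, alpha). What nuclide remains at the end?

Pb-211

Start: (A, Z) = (223, 88).
After α: (219, 86).
After α: (215, 84).
After α: (211, 82).
Z = 82 is lead.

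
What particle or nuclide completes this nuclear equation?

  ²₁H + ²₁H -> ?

Conserve mass number: 2 + 2 = A, so A = 4.
Conserve atomic number: 1 + 1 = Z, so Z = 2.
A = 4 and Z = 2 is ⁴₂He — an alpha particle.

He-4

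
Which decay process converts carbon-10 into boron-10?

beta-plus decay or electron capture

ΔA = 10 − 10 = 0; ΔZ = 5 − 6 = -1.
A is unchanged and Z drops by 1 — a proton has become a neutron (β⁺ emission or electron capture).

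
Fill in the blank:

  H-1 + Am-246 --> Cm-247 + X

gamma ray

Conserve mass number: 1 + 246 = 247 + A, so A = 0.
Conserve atomic number: 1 + 95 = 96 + Z, so Z = 0.
A = 0 and Z = 0 is γ — a gamma ray.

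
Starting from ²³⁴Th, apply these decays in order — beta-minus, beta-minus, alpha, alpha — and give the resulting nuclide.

Ra-226

Start: (A, Z) = (234, 90).
After β⁻: (234, 91).
After β⁻: (234, 92).
After α: (230, 90).
After α: (226, 88).
Z = 88 is radium.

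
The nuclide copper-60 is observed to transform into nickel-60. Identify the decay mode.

beta-plus decay or electron capture

ΔA = 60 − 60 = 0; ΔZ = 28 − 29 = -1.
A is unchanged and Z drops by 1 — a proton has become a neutron (β⁺ emission or electron capture).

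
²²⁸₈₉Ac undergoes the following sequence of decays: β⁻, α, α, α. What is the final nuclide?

Start: (A, Z) = (228, 89).
After β⁻: (228, 90).
After α: (224, 88).
After α: (220, 86).
After α: (216, 84).
Z = 84 is polonium.

Po-216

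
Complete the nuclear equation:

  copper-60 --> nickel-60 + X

positron

Conserve mass number: 60 = 60 + A, so A = 0.
Conserve atomic number: 29 = 28 + Z, so Z = 1.
A = 0 and Z = 1 is e⁺ — a positron.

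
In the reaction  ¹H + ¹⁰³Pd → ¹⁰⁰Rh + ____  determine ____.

alpha particle

Conserve mass number: 1 + 103 = 100 + A, so A = 4.
Conserve atomic number: 1 + 46 = 45 + Z, so Z = 2.
A = 4 and Z = 2 is ⁴He — an alpha particle.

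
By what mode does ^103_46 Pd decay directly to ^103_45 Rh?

ΔA = 103 − 103 = 0; ΔZ = 45 − 46 = -1.
A is unchanged and Z drops by 1 — a proton has become a neutron (β⁺ emission or electron capture).

beta-plus decay or electron capture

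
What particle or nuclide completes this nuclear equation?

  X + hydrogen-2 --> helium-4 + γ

Conserve mass number: A + 2 = 4 + 0, so A = 2.
Conserve atomic number: Z + 1 = 2 + 0, so Z = 1.
A = 2 and Z = 1 is hydrogen-2 — a deuteron.

deuteron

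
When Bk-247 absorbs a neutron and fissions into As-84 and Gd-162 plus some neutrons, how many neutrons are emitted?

2

Conserve mass number: 248 = 84 + 162 + k, so k = 248 − 246 = 2.
Check atomic number: 97 = 33 + 64 + 0 = 97. ✓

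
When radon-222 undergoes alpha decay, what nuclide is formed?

Po-218

Alpha decay: mass number changes by -4, atomic number by -2.
A: 222 − 4 = 218; Z: 86 − 2 = 84.
Z = 84 is polonium, so the daughter is polonium-218.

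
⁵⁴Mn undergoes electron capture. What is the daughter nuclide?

Cr-54

Electron capture: mass number changes by +0, atomic number by -1.
A: 54 = 54; Z: 25 − 1 = 24.
Z = 24 is chromium, so the daughter is ⁵⁴Cr.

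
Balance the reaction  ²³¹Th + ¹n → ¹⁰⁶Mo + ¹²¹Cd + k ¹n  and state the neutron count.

5

Conserve mass number: 232 = 106 + 121 + k, so k = 232 − 227 = 5.
Check atomic number: 90 = 42 + 48 + 0 = 90. ✓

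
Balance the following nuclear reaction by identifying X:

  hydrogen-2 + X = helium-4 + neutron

Conserve mass number: 2 + A = 4 + 1, so A = 3.
Conserve atomic number: 1 + Z = 2 + 0, so Z = 1.
A = 3 and Z = 1 is hydrogen-3 — a triton.

triton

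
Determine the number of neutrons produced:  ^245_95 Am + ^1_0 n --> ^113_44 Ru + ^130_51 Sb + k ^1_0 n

Conserve mass number: 246 = 113 + 130 + k, so k = 246 − 243 = 3.
Check atomic number: 95 = 44 + 51 + 0 = 95. ✓

3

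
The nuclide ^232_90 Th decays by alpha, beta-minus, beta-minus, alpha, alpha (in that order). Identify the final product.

Rn-220

Start: (A, Z) = (232, 90).
After α: (228, 88).
After β⁻: (228, 89).
After β⁻: (228, 90).
After α: (224, 88).
After α: (220, 86).
Z = 86 is radon.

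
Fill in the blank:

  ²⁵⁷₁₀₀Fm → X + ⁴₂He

Conserve mass number: 257 = A + 4, so A = 253.
Conserve atomic number: 100 = Z + 2, so Z = 98.
Z = 98 is californium, so the species is ²⁵³₉₈Cf.

Cf-253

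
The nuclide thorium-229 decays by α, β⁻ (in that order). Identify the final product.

Ac-225

Start: (A, Z) = (229, 90).
After α: (225, 88).
After β⁻: (225, 89).
Z = 89 is actinium.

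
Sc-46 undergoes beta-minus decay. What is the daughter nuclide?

Beta-minus decay: mass number changes by +0, atomic number by +1.
A: 46 = 46; Z: 21 + 1 = 22.
Z = 22 is titanium, so the daughter is Ti-46.

Ti-46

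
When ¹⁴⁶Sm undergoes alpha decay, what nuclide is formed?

Alpha decay: mass number changes by -4, atomic number by -2.
A: 146 − 4 = 142; Z: 62 − 2 = 60.
Z = 60 is neodymium, so the daughter is ¹⁴²Nd.

Nd-142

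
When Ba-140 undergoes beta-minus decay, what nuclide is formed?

Beta-minus decay: mass number changes by +0, atomic number by +1.
A: 140 = 140; Z: 56 + 1 = 57.
Z = 57 is lanthanum, so the daughter is La-140.

La-140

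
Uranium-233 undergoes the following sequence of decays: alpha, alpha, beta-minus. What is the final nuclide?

Start: (A, Z) = (233, 92).
After α: (229, 90).
After α: (225, 88).
After β⁻: (225, 89).
Z = 89 is actinium.

Ac-225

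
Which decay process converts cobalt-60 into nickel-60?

ΔA = 60 − 60 = 0; ΔZ = 28 − 27 = +1.
A is unchanged and Z rises by 1 — a neutron has become a proton (β⁻ decay).

beta-minus decay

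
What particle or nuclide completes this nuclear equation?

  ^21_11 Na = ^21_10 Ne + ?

Conserve mass number: 21 = 21 + A, so A = 0.
Conserve atomic number: 11 = 10 + Z, so Z = 1.
A = 0 and Z = 1 is ^0_1 e — a positron.

positron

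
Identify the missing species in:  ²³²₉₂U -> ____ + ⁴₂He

Th-228

Conserve mass number: 232 = A + 4, so A = 228.
Conserve atomic number: 92 = Z + 2, so Z = 90.
Z = 90 is thorium, so the species is ²²⁸₉₀Th.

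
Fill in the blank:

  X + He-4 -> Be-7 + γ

He-3

Conserve mass number: A + 4 = 7 + 0, so A = 3.
Conserve atomic number: Z + 2 = 4 + 0, so Z = 2.
Z = 2 is helium, so the species is He-3.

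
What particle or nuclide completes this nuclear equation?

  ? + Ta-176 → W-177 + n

deuteron

Conserve mass number: A + 176 = 177 + 1, so A = 2.
Conserve atomic number: Z + 73 = 74 + 0, so Z = 1.
A = 2 and Z = 1 is H-2 — a deuteron.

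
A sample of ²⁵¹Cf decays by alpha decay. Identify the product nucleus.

Alpha decay: mass number changes by -4, atomic number by -2.
A: 251 − 4 = 247; Z: 98 − 2 = 96.
Z = 96 is curium, so the daughter is ²⁴⁷Cm.

Cm-247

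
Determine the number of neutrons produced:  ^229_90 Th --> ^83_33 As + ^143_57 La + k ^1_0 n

Conserve mass number: 229 = 83 + 143 + k, so k = 229 − 226 = 3.
Check atomic number: 90 = 33 + 57 + 0 = 90. ✓

3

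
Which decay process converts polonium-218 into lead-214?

alpha decay

ΔA = 214 − 218 = -4; ΔZ = 82 − 84 = -2.
A drops by 4 and Z drops by 2 — the signature of alpha emission.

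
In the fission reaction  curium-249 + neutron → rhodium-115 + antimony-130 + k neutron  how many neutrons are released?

5

Conserve mass number: 250 = 115 + 130 + k, so k = 250 − 245 = 5.
Check atomic number: 96 = 45 + 51 + 0 = 96. ✓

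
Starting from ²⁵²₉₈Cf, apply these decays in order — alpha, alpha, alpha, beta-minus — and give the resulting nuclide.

Np-240

Start: (A, Z) = (252, 98).
After α: (248, 96).
After α: (244, 94).
After α: (240, 92).
After β⁻: (240, 93).
Z = 93 is neptunium.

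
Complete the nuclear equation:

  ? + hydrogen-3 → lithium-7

Conserve mass number: A + 3 = 7, so A = 4.
Conserve atomic number: Z + 1 = 3, so Z = 2.
A = 4 and Z = 2 is helium-4 — an alpha particle.

alpha particle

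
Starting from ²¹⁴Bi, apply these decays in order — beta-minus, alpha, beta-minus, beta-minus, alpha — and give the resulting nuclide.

Start: (A, Z) = (214, 83).
After β⁻: (214, 84).
After α: (210, 82).
After β⁻: (210, 83).
After β⁻: (210, 84).
After α: (206, 82).
Z = 82 is lead.

Pb-206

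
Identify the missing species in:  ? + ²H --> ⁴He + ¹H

He-3

Conserve mass number: A + 2 = 4 + 1, so A = 3.
Conserve atomic number: Z + 1 = 2 + 1, so Z = 2.
Z = 2 is helium, so the species is ³He.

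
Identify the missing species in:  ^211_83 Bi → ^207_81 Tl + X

Conserve mass number: 211 = 207 + A, so A = 4.
Conserve atomic number: 83 = 81 + Z, so Z = 2.
A = 4 and Z = 2 is ^4_2 He — an alpha particle.

alpha particle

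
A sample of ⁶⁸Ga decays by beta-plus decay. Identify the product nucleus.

Beta-plus decay: mass number changes by +0, atomic number by -1.
A: 68 = 68; Z: 31 − 1 = 30.
Z = 30 is zinc, so the daughter is ⁶⁸Zn.

Zn-68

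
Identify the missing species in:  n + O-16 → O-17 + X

gamma ray

Conserve mass number: 1 + 16 = 17 + A, so A = 0.
Conserve atomic number: 0 + 8 = 8 + Z, so Z = 0.
A = 0 and Z = 0 is γ — a gamma ray.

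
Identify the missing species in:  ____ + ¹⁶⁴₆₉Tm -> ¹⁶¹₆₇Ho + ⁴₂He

Conserve mass number: A + 164 = 161 + 4, so A = 1.
Conserve atomic number: Z + 69 = 67 + 2, so Z = 0.
A = 1 and Z = 0 is ¹₀n — a neutron.

neutron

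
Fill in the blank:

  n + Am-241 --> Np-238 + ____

alpha particle

Conserve mass number: 1 + 241 = 238 + A, so A = 4.
Conserve atomic number: 0 + 95 = 93 + Z, so Z = 2.
A = 4 and Z = 2 is He-4 — an alpha particle.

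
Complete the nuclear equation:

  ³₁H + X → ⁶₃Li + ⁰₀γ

He-3

Conserve mass number: 3 + A = 6 + 0, so A = 3.
Conserve atomic number: 1 + Z = 3 + 0, so Z = 2.
Z = 2 is helium, so the species is ³₂He.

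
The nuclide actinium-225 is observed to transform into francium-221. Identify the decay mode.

ΔA = 221 − 225 = -4; ΔZ = 87 − 89 = -2.
A drops by 4 and Z drops by 2 — the signature of alpha emission.

alpha decay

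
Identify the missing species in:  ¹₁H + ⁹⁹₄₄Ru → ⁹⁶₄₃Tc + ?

alpha particle

Conserve mass number: 1 + 99 = 96 + A, so A = 4.
Conserve atomic number: 1 + 44 = 43 + Z, so Z = 2.
A = 4 and Z = 2 is ⁴₂He — an alpha particle.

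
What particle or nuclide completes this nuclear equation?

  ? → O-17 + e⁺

F-17

Conserve mass number: A = 17 + 0, so A = 17.
Conserve atomic number: Z = 8 + 1, so Z = 9.
Z = 9 is fluorine, so the species is F-17.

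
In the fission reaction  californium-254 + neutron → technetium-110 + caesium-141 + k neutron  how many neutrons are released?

Conserve mass number: 255 = 110 + 141 + k, so k = 255 − 251 = 4.
Check atomic number: 98 = 43 + 55 + 0 = 98. ✓

4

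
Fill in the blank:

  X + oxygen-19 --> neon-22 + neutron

Conserve mass number: A + 19 = 22 + 1, so A = 4.
Conserve atomic number: Z + 8 = 10 + 0, so Z = 2.
A = 4 and Z = 2 is helium-4 — an alpha particle.

alpha particle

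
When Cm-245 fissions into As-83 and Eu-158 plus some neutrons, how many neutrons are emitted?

4

Conserve mass number: 245 = 83 + 158 + k, so k = 245 − 241 = 4.
Check atomic number: 96 = 33 + 63 + 0 = 96. ✓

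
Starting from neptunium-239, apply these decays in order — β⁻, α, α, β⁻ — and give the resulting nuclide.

Pa-231

Start: (A, Z) = (239, 93).
After β⁻: (239, 94).
After α: (235, 92).
After α: (231, 90).
After β⁻: (231, 91).
Z = 91 is protactinium.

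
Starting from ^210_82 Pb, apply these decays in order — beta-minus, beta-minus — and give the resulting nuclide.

Start: (A, Z) = (210, 82).
After β⁻: (210, 83).
After β⁻: (210, 84).
Z = 84 is polonium.

Po-210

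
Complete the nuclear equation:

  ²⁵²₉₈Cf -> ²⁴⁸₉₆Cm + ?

Conserve mass number: 252 = 248 + A, so A = 4.
Conserve atomic number: 98 = 96 + Z, so Z = 2.
A = 4 and Z = 2 is ⁴₂He — an alpha particle.

alpha particle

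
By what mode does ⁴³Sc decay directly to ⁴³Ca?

beta-plus decay or electron capture

ΔA = 43 − 43 = 0; ΔZ = 20 − 21 = -1.
A is unchanged and Z drops by 1 — a proton has become a neutron (β⁺ emission or electron capture).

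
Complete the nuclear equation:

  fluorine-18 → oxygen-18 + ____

Conserve mass number: 18 = 18 + A, so A = 0.
Conserve atomic number: 9 = 8 + Z, so Z = 1.
A = 0 and Z = 1 is e⁺ — a positron.

positron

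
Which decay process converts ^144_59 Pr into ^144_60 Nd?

beta-minus decay

ΔA = 144 − 144 = 0; ΔZ = 60 − 59 = +1.
A is unchanged and Z rises by 1 — a neutron has become a proton (β⁻ decay).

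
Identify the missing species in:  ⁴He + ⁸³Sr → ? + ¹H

Y-86

Conserve mass number: 4 + 83 = A + 1, so A = 86.
Conserve atomic number: 2 + 38 = Z + 1, so Z = 39.
Z = 39 is yttrium, so the species is ⁸⁶Y.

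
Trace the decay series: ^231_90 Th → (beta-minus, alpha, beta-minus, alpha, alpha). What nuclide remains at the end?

Start: (A, Z) = (231, 90).
After β⁻: (231, 91).
After α: (227, 89).
After β⁻: (227, 90).
After α: (223, 88).
After α: (219, 86).
Z = 86 is radon.

Rn-219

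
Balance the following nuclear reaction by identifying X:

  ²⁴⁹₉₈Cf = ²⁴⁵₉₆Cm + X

Conserve mass number: 249 = 245 + A, so A = 4.
Conserve atomic number: 98 = 96 + Z, so Z = 2.
A = 4 and Z = 2 is ⁴₂He — an alpha particle.

alpha particle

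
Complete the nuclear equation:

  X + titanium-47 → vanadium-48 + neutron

Conserve mass number: A + 47 = 48 + 1, so A = 2.
Conserve atomic number: Z + 22 = 23 + 0, so Z = 1.
A = 2 and Z = 1 is hydrogen-2 — a deuteron.

deuteron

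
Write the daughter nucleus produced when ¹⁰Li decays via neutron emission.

Li-9

Neutron emission: mass number changes by -1, atomic number by +0.
A: 10 − 1 = 9; Z: 3 = 3.
Z = 3 is lithium, so the daughter is ⁹Li.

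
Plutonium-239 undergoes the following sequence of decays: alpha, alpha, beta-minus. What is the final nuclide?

Start: (A, Z) = (239, 94).
After α: (235, 92).
After α: (231, 90).
After β⁻: (231, 91).
Z = 91 is protactinium.

Pa-231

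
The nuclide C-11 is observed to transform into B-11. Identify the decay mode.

ΔA = 11 − 11 = 0; ΔZ = 5 − 6 = -1.
A is unchanged and Z drops by 1 — a proton has become a neutron (β⁺ emission or electron capture).

beta-plus decay or electron capture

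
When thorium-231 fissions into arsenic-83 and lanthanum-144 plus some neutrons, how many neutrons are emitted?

4

Conserve mass number: 231 = 83 + 144 + k, so k = 231 − 227 = 4.
Check atomic number: 90 = 33 + 57 + 0 = 90. ✓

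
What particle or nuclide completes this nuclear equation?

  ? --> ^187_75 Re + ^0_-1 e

Conserve mass number: A = 187 + 0, so A = 187.
Conserve atomic number: Z = 75 − 1, so Z = 74.
Z = 74 is tungsten, so the species is ^187_74 W.

W-187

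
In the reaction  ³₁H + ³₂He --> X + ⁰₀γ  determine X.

Conserve mass number: 3 + 3 = A + 0, so A = 6.
Conserve atomic number: 1 + 2 = Z + 0, so Z = 3.
Z = 3 is lithium, so the species is ⁶₃Li.

Li-6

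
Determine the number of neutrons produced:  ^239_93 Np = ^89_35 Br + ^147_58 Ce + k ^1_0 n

3

Conserve mass number: 239 = 89 + 147 + k, so k = 239 − 236 = 3.
Check atomic number: 93 = 35 + 58 + 0 = 93. ✓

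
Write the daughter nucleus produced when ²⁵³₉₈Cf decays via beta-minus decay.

Beta-minus decay: mass number changes by +0, atomic number by +1.
A: 253 = 253; Z: 98 + 1 = 99.
Z = 99 is einsteinium, so the daughter is ²⁵³₉₉Es.

Es-253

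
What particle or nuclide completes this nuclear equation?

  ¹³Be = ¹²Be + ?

Conserve mass number: 13 = 12 + A, so A = 1.
Conserve atomic number: 4 = 4 + Z, so Z = 0.
A = 1 and Z = 0 is ¹n — a neutron.

neutron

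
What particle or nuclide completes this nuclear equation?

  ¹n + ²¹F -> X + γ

F-22

Conserve mass number: 1 + 21 = A + 0, so A = 22.
Conserve atomic number: 0 + 9 = Z + 0, so Z = 9.
Z = 9 is fluorine, so the species is ²²F.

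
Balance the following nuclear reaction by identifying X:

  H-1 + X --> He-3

Conserve mass number: 1 + A = 3, so A = 2.
Conserve atomic number: 1 + Z = 2, so Z = 1.
A = 2 and Z = 1 is H-2 — a deuteron.

deuteron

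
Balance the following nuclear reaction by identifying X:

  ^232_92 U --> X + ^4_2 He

Conserve mass number: 232 = A + 4, so A = 228.
Conserve atomic number: 92 = Z + 2, so Z = 90.
Z = 90 is thorium, so the species is ^228_90 Th.

Th-228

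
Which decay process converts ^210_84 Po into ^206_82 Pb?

alpha decay

ΔA = 206 − 210 = -4; ΔZ = 82 − 84 = -2.
A drops by 4 and Z drops by 2 — the signature of alpha emission.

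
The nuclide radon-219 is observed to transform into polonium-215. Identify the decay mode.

alpha decay

ΔA = 215 − 219 = -4; ΔZ = 84 − 86 = -2.
A drops by 4 and Z drops by 2 — the signature of alpha emission.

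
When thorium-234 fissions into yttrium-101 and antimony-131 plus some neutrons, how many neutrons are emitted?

Conserve mass number: 234 = 101 + 131 + k, so k = 234 − 232 = 2.
Check atomic number: 90 = 39 + 51 + 0 = 90. ✓

2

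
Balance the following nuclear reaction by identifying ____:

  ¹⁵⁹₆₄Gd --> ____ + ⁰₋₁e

Tb-159

Conserve mass number: 159 = A + 0, so A = 159.
Conserve atomic number: 64 = Z − 1, so Z = 65.
Z = 65 is terbium, so the species is ¹⁵⁹₆₅Tb.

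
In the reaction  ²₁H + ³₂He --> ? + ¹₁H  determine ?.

He-4

Conserve mass number: 2 + 3 = A + 1, so A = 4.
Conserve atomic number: 1 + 2 = Z + 1, so Z = 2.
A = 4 and Z = 2 is ⁴₂He — an alpha particle.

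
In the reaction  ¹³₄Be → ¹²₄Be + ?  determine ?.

Conserve mass number: 13 = 12 + A, so A = 1.
Conserve atomic number: 4 = 4 + Z, so Z = 0.
A = 1 and Z = 0 is ¹₀n — a neutron.

neutron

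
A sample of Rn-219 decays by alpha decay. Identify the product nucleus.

Po-215

Alpha decay: mass number changes by -4, atomic number by -2.
A: 219 − 4 = 215; Z: 86 − 2 = 84.
Z = 84 is polonium, so the daughter is Po-215.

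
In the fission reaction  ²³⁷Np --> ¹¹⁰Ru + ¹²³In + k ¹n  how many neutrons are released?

Conserve mass number: 237 = 110 + 123 + k, so k = 237 − 233 = 4.
Check atomic number: 93 = 44 + 49 + 0 = 93. ✓

4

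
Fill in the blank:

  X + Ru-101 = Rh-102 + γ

proton

Conserve mass number: A + 101 = 102 + 0, so A = 1.
Conserve atomic number: Z + 44 = 45 + 0, so Z = 1.
A = 1 and Z = 1 is H-1 — a proton.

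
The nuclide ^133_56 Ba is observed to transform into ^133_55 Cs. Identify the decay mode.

beta-plus decay or electron capture

ΔA = 133 − 133 = 0; ΔZ = 55 − 56 = -1.
A is unchanged and Z drops by 1 — a proton has become a neutron (β⁺ emission or electron capture).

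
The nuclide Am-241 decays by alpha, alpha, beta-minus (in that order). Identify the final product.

Start: (A, Z) = (241, 95).
After α: (237, 93).
After α: (233, 91).
After β⁻: (233, 92).
Z = 92 is uranium.

U-233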